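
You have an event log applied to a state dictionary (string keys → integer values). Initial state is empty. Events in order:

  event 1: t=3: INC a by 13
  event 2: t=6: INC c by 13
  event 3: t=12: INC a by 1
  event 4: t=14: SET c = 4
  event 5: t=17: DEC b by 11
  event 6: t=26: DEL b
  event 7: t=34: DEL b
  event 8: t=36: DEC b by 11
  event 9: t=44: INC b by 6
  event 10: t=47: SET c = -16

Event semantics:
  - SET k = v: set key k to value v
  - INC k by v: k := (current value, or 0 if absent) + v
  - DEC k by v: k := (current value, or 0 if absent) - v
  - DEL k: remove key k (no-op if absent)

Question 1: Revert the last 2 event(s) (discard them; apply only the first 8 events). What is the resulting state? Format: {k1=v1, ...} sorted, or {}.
Answer: {a=14, b=-11, c=4}

Derivation:
Keep first 8 events (discard last 2):
  after event 1 (t=3: INC a by 13): {a=13}
  after event 2 (t=6: INC c by 13): {a=13, c=13}
  after event 3 (t=12: INC a by 1): {a=14, c=13}
  after event 4 (t=14: SET c = 4): {a=14, c=4}
  after event 5 (t=17: DEC b by 11): {a=14, b=-11, c=4}
  after event 6 (t=26: DEL b): {a=14, c=4}
  after event 7 (t=34: DEL b): {a=14, c=4}
  after event 8 (t=36: DEC b by 11): {a=14, b=-11, c=4}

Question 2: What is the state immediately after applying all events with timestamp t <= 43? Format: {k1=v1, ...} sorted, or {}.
Apply events with t <= 43 (8 events):
  after event 1 (t=3: INC a by 13): {a=13}
  after event 2 (t=6: INC c by 13): {a=13, c=13}
  after event 3 (t=12: INC a by 1): {a=14, c=13}
  after event 4 (t=14: SET c = 4): {a=14, c=4}
  after event 5 (t=17: DEC b by 11): {a=14, b=-11, c=4}
  after event 6 (t=26: DEL b): {a=14, c=4}
  after event 7 (t=34: DEL b): {a=14, c=4}
  after event 8 (t=36: DEC b by 11): {a=14, b=-11, c=4}

Answer: {a=14, b=-11, c=4}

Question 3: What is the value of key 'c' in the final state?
Answer: -16

Derivation:
Track key 'c' through all 10 events:
  event 1 (t=3: INC a by 13): c unchanged
  event 2 (t=6: INC c by 13): c (absent) -> 13
  event 3 (t=12: INC a by 1): c unchanged
  event 4 (t=14: SET c = 4): c 13 -> 4
  event 5 (t=17: DEC b by 11): c unchanged
  event 6 (t=26: DEL b): c unchanged
  event 7 (t=34: DEL b): c unchanged
  event 8 (t=36: DEC b by 11): c unchanged
  event 9 (t=44: INC b by 6): c unchanged
  event 10 (t=47: SET c = -16): c 4 -> -16
Final: c = -16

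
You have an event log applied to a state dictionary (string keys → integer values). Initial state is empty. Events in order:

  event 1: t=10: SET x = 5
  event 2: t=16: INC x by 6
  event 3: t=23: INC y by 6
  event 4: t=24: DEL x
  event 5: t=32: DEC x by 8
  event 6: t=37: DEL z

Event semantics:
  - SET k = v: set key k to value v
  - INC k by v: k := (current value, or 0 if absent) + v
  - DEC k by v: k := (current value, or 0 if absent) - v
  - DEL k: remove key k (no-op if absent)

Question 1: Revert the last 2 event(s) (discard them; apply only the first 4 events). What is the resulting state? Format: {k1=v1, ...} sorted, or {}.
Answer: {y=6}

Derivation:
Keep first 4 events (discard last 2):
  after event 1 (t=10: SET x = 5): {x=5}
  after event 2 (t=16: INC x by 6): {x=11}
  after event 3 (t=23: INC y by 6): {x=11, y=6}
  after event 4 (t=24: DEL x): {y=6}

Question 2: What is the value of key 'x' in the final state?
Answer: -8

Derivation:
Track key 'x' through all 6 events:
  event 1 (t=10: SET x = 5): x (absent) -> 5
  event 2 (t=16: INC x by 6): x 5 -> 11
  event 3 (t=23: INC y by 6): x unchanged
  event 4 (t=24: DEL x): x 11 -> (absent)
  event 5 (t=32: DEC x by 8): x (absent) -> -8
  event 6 (t=37: DEL z): x unchanged
Final: x = -8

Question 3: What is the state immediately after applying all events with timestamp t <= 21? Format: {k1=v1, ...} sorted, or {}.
Apply events with t <= 21 (2 events):
  after event 1 (t=10: SET x = 5): {x=5}
  after event 2 (t=16: INC x by 6): {x=11}

Answer: {x=11}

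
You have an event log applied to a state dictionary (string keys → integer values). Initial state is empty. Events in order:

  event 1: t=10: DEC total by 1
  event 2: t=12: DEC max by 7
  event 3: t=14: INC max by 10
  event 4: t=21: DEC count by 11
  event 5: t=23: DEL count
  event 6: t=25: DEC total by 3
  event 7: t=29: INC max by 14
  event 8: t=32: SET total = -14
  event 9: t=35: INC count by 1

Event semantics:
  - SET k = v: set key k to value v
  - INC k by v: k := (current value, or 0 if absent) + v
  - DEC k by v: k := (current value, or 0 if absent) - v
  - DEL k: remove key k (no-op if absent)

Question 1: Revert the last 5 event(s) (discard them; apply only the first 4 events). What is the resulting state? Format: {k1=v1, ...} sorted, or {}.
Keep first 4 events (discard last 5):
  after event 1 (t=10: DEC total by 1): {total=-1}
  after event 2 (t=12: DEC max by 7): {max=-7, total=-1}
  after event 3 (t=14: INC max by 10): {max=3, total=-1}
  after event 4 (t=21: DEC count by 11): {count=-11, max=3, total=-1}

Answer: {count=-11, max=3, total=-1}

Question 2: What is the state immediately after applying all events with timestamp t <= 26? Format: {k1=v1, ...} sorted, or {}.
Apply events with t <= 26 (6 events):
  after event 1 (t=10: DEC total by 1): {total=-1}
  after event 2 (t=12: DEC max by 7): {max=-7, total=-1}
  after event 3 (t=14: INC max by 10): {max=3, total=-1}
  after event 4 (t=21: DEC count by 11): {count=-11, max=3, total=-1}
  after event 5 (t=23: DEL count): {max=3, total=-1}
  after event 6 (t=25: DEC total by 3): {max=3, total=-4}

Answer: {max=3, total=-4}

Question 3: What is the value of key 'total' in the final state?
Track key 'total' through all 9 events:
  event 1 (t=10: DEC total by 1): total (absent) -> -1
  event 2 (t=12: DEC max by 7): total unchanged
  event 3 (t=14: INC max by 10): total unchanged
  event 4 (t=21: DEC count by 11): total unchanged
  event 5 (t=23: DEL count): total unchanged
  event 6 (t=25: DEC total by 3): total -1 -> -4
  event 7 (t=29: INC max by 14): total unchanged
  event 8 (t=32: SET total = -14): total -4 -> -14
  event 9 (t=35: INC count by 1): total unchanged
Final: total = -14

Answer: -14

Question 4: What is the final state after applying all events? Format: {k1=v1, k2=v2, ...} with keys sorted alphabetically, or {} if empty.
  after event 1 (t=10: DEC total by 1): {total=-1}
  after event 2 (t=12: DEC max by 7): {max=-7, total=-1}
  after event 3 (t=14: INC max by 10): {max=3, total=-1}
  after event 4 (t=21: DEC count by 11): {count=-11, max=3, total=-1}
  after event 5 (t=23: DEL count): {max=3, total=-1}
  after event 6 (t=25: DEC total by 3): {max=3, total=-4}
  after event 7 (t=29: INC max by 14): {max=17, total=-4}
  after event 8 (t=32: SET total = -14): {max=17, total=-14}
  after event 9 (t=35: INC count by 1): {count=1, max=17, total=-14}

Answer: {count=1, max=17, total=-14}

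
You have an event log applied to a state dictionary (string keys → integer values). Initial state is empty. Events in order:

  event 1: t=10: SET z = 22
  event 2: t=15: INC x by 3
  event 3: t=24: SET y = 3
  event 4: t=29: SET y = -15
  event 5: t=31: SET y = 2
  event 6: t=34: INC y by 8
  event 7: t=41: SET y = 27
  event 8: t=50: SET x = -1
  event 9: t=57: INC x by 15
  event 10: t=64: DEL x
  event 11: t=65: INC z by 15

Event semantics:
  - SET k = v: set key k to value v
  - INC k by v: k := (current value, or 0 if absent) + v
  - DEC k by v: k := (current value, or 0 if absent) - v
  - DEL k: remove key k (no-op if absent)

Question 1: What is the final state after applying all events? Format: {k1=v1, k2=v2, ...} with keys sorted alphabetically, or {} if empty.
  after event 1 (t=10: SET z = 22): {z=22}
  after event 2 (t=15: INC x by 3): {x=3, z=22}
  after event 3 (t=24: SET y = 3): {x=3, y=3, z=22}
  after event 4 (t=29: SET y = -15): {x=3, y=-15, z=22}
  after event 5 (t=31: SET y = 2): {x=3, y=2, z=22}
  after event 6 (t=34: INC y by 8): {x=3, y=10, z=22}
  after event 7 (t=41: SET y = 27): {x=3, y=27, z=22}
  after event 8 (t=50: SET x = -1): {x=-1, y=27, z=22}
  after event 9 (t=57: INC x by 15): {x=14, y=27, z=22}
  after event 10 (t=64: DEL x): {y=27, z=22}
  after event 11 (t=65: INC z by 15): {y=27, z=37}

Answer: {y=27, z=37}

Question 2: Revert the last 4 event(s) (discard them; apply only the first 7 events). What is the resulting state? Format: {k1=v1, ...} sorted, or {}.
Answer: {x=3, y=27, z=22}

Derivation:
Keep first 7 events (discard last 4):
  after event 1 (t=10: SET z = 22): {z=22}
  after event 2 (t=15: INC x by 3): {x=3, z=22}
  after event 3 (t=24: SET y = 3): {x=3, y=3, z=22}
  after event 4 (t=29: SET y = -15): {x=3, y=-15, z=22}
  after event 5 (t=31: SET y = 2): {x=3, y=2, z=22}
  after event 6 (t=34: INC y by 8): {x=3, y=10, z=22}
  after event 7 (t=41: SET y = 27): {x=3, y=27, z=22}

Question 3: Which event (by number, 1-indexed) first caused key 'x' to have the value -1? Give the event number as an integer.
Answer: 8

Derivation:
Looking for first event where x becomes -1:
  event 2: x = 3
  event 3: x = 3
  event 4: x = 3
  event 5: x = 3
  event 6: x = 3
  event 7: x = 3
  event 8: x 3 -> -1  <-- first match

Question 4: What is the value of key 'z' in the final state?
Answer: 37

Derivation:
Track key 'z' through all 11 events:
  event 1 (t=10: SET z = 22): z (absent) -> 22
  event 2 (t=15: INC x by 3): z unchanged
  event 3 (t=24: SET y = 3): z unchanged
  event 4 (t=29: SET y = -15): z unchanged
  event 5 (t=31: SET y = 2): z unchanged
  event 6 (t=34: INC y by 8): z unchanged
  event 7 (t=41: SET y = 27): z unchanged
  event 8 (t=50: SET x = -1): z unchanged
  event 9 (t=57: INC x by 15): z unchanged
  event 10 (t=64: DEL x): z unchanged
  event 11 (t=65: INC z by 15): z 22 -> 37
Final: z = 37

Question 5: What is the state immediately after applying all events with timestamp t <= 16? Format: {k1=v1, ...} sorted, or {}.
Apply events with t <= 16 (2 events):
  after event 1 (t=10: SET z = 22): {z=22}
  after event 2 (t=15: INC x by 3): {x=3, z=22}

Answer: {x=3, z=22}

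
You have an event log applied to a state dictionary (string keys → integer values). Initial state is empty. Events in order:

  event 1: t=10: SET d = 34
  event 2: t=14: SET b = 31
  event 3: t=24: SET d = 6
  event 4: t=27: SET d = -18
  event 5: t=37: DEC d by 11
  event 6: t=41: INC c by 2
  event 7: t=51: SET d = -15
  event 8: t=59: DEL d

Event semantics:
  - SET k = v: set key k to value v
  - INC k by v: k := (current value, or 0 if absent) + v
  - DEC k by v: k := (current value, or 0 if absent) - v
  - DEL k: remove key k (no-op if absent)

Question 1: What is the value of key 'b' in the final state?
Answer: 31

Derivation:
Track key 'b' through all 8 events:
  event 1 (t=10: SET d = 34): b unchanged
  event 2 (t=14: SET b = 31): b (absent) -> 31
  event 3 (t=24: SET d = 6): b unchanged
  event 4 (t=27: SET d = -18): b unchanged
  event 5 (t=37: DEC d by 11): b unchanged
  event 6 (t=41: INC c by 2): b unchanged
  event 7 (t=51: SET d = -15): b unchanged
  event 8 (t=59: DEL d): b unchanged
Final: b = 31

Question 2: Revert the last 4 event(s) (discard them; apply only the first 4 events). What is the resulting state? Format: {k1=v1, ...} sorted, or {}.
Keep first 4 events (discard last 4):
  after event 1 (t=10: SET d = 34): {d=34}
  after event 2 (t=14: SET b = 31): {b=31, d=34}
  after event 3 (t=24: SET d = 6): {b=31, d=6}
  after event 4 (t=27: SET d = -18): {b=31, d=-18}

Answer: {b=31, d=-18}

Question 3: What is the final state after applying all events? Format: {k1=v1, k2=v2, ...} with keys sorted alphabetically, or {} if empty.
Answer: {b=31, c=2}

Derivation:
  after event 1 (t=10: SET d = 34): {d=34}
  after event 2 (t=14: SET b = 31): {b=31, d=34}
  after event 3 (t=24: SET d = 6): {b=31, d=6}
  after event 4 (t=27: SET d = -18): {b=31, d=-18}
  after event 5 (t=37: DEC d by 11): {b=31, d=-29}
  after event 6 (t=41: INC c by 2): {b=31, c=2, d=-29}
  after event 7 (t=51: SET d = -15): {b=31, c=2, d=-15}
  after event 8 (t=59: DEL d): {b=31, c=2}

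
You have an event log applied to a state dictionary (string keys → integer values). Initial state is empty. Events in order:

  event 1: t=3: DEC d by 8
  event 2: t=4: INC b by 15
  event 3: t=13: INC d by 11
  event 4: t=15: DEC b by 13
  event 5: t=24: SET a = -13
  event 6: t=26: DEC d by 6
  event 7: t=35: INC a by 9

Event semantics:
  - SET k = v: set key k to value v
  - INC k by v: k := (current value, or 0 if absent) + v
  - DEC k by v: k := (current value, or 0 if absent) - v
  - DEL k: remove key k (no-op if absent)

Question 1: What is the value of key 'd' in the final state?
Track key 'd' through all 7 events:
  event 1 (t=3: DEC d by 8): d (absent) -> -8
  event 2 (t=4: INC b by 15): d unchanged
  event 3 (t=13: INC d by 11): d -8 -> 3
  event 4 (t=15: DEC b by 13): d unchanged
  event 5 (t=24: SET a = -13): d unchanged
  event 6 (t=26: DEC d by 6): d 3 -> -3
  event 7 (t=35: INC a by 9): d unchanged
Final: d = -3

Answer: -3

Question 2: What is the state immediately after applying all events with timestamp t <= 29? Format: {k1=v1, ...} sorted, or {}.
Answer: {a=-13, b=2, d=-3}

Derivation:
Apply events with t <= 29 (6 events):
  after event 1 (t=3: DEC d by 8): {d=-8}
  after event 2 (t=4: INC b by 15): {b=15, d=-8}
  after event 3 (t=13: INC d by 11): {b=15, d=3}
  after event 4 (t=15: DEC b by 13): {b=2, d=3}
  after event 5 (t=24: SET a = -13): {a=-13, b=2, d=3}
  after event 6 (t=26: DEC d by 6): {a=-13, b=2, d=-3}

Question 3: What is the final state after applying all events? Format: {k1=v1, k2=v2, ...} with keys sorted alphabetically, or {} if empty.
Answer: {a=-4, b=2, d=-3}

Derivation:
  after event 1 (t=3: DEC d by 8): {d=-8}
  after event 2 (t=4: INC b by 15): {b=15, d=-8}
  after event 3 (t=13: INC d by 11): {b=15, d=3}
  after event 4 (t=15: DEC b by 13): {b=2, d=3}
  after event 5 (t=24: SET a = -13): {a=-13, b=2, d=3}
  after event 6 (t=26: DEC d by 6): {a=-13, b=2, d=-3}
  after event 7 (t=35: INC a by 9): {a=-4, b=2, d=-3}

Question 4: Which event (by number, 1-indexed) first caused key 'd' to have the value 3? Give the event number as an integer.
Answer: 3

Derivation:
Looking for first event where d becomes 3:
  event 1: d = -8
  event 2: d = -8
  event 3: d -8 -> 3  <-- first match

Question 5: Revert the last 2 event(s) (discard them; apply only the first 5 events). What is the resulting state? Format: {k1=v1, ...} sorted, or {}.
Keep first 5 events (discard last 2):
  after event 1 (t=3: DEC d by 8): {d=-8}
  after event 2 (t=4: INC b by 15): {b=15, d=-8}
  after event 3 (t=13: INC d by 11): {b=15, d=3}
  after event 4 (t=15: DEC b by 13): {b=2, d=3}
  after event 5 (t=24: SET a = -13): {a=-13, b=2, d=3}

Answer: {a=-13, b=2, d=3}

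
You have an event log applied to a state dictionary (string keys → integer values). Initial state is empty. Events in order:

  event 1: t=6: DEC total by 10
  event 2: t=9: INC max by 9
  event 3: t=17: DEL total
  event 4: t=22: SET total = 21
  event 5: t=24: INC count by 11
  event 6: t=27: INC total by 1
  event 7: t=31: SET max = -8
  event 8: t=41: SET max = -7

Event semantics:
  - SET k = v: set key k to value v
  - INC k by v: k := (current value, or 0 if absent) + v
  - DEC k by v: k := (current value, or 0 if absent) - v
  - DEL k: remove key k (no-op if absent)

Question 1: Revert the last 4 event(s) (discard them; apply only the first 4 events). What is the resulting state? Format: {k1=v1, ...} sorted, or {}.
Keep first 4 events (discard last 4):
  after event 1 (t=6: DEC total by 10): {total=-10}
  after event 2 (t=9: INC max by 9): {max=9, total=-10}
  after event 3 (t=17: DEL total): {max=9}
  after event 4 (t=22: SET total = 21): {max=9, total=21}

Answer: {max=9, total=21}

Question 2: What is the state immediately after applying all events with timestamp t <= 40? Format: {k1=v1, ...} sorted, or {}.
Apply events with t <= 40 (7 events):
  after event 1 (t=6: DEC total by 10): {total=-10}
  after event 2 (t=9: INC max by 9): {max=9, total=-10}
  after event 3 (t=17: DEL total): {max=9}
  after event 4 (t=22: SET total = 21): {max=9, total=21}
  after event 5 (t=24: INC count by 11): {count=11, max=9, total=21}
  after event 6 (t=27: INC total by 1): {count=11, max=9, total=22}
  after event 7 (t=31: SET max = -8): {count=11, max=-8, total=22}

Answer: {count=11, max=-8, total=22}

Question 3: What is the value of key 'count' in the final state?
Answer: 11

Derivation:
Track key 'count' through all 8 events:
  event 1 (t=6: DEC total by 10): count unchanged
  event 2 (t=9: INC max by 9): count unchanged
  event 3 (t=17: DEL total): count unchanged
  event 4 (t=22: SET total = 21): count unchanged
  event 5 (t=24: INC count by 11): count (absent) -> 11
  event 6 (t=27: INC total by 1): count unchanged
  event 7 (t=31: SET max = -8): count unchanged
  event 8 (t=41: SET max = -7): count unchanged
Final: count = 11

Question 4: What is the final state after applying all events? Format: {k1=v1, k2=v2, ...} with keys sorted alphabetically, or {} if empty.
Answer: {count=11, max=-7, total=22}

Derivation:
  after event 1 (t=6: DEC total by 10): {total=-10}
  after event 2 (t=9: INC max by 9): {max=9, total=-10}
  after event 3 (t=17: DEL total): {max=9}
  after event 4 (t=22: SET total = 21): {max=9, total=21}
  after event 5 (t=24: INC count by 11): {count=11, max=9, total=21}
  after event 6 (t=27: INC total by 1): {count=11, max=9, total=22}
  after event 7 (t=31: SET max = -8): {count=11, max=-8, total=22}
  after event 8 (t=41: SET max = -7): {count=11, max=-7, total=22}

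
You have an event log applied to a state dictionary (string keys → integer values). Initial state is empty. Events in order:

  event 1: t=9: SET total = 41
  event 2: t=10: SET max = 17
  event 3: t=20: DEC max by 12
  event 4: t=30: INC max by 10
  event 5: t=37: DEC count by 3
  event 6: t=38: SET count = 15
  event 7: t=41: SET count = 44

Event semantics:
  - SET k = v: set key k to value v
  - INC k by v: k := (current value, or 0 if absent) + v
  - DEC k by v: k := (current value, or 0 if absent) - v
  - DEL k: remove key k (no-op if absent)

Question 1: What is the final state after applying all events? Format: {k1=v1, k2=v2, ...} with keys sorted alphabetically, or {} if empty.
Answer: {count=44, max=15, total=41}

Derivation:
  after event 1 (t=9: SET total = 41): {total=41}
  after event 2 (t=10: SET max = 17): {max=17, total=41}
  after event 3 (t=20: DEC max by 12): {max=5, total=41}
  after event 4 (t=30: INC max by 10): {max=15, total=41}
  after event 5 (t=37: DEC count by 3): {count=-3, max=15, total=41}
  after event 6 (t=38: SET count = 15): {count=15, max=15, total=41}
  after event 7 (t=41: SET count = 44): {count=44, max=15, total=41}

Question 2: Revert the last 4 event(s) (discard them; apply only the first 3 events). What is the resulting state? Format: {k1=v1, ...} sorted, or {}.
Answer: {max=5, total=41}

Derivation:
Keep first 3 events (discard last 4):
  after event 1 (t=9: SET total = 41): {total=41}
  after event 2 (t=10: SET max = 17): {max=17, total=41}
  after event 3 (t=20: DEC max by 12): {max=5, total=41}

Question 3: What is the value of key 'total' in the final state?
Answer: 41

Derivation:
Track key 'total' through all 7 events:
  event 1 (t=9: SET total = 41): total (absent) -> 41
  event 2 (t=10: SET max = 17): total unchanged
  event 3 (t=20: DEC max by 12): total unchanged
  event 4 (t=30: INC max by 10): total unchanged
  event 5 (t=37: DEC count by 3): total unchanged
  event 6 (t=38: SET count = 15): total unchanged
  event 7 (t=41: SET count = 44): total unchanged
Final: total = 41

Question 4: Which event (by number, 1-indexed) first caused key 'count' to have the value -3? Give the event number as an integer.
Answer: 5

Derivation:
Looking for first event where count becomes -3:
  event 5: count (absent) -> -3  <-- first match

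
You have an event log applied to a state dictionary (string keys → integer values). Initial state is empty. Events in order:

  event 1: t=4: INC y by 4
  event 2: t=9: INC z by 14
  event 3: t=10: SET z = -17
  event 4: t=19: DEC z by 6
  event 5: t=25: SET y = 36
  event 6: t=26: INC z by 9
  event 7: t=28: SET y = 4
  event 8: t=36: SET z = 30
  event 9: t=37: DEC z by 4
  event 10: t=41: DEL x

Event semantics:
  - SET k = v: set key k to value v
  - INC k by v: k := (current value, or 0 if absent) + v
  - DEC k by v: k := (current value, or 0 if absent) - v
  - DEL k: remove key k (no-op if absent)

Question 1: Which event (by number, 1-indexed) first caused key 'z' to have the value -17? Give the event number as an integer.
Answer: 3

Derivation:
Looking for first event where z becomes -17:
  event 2: z = 14
  event 3: z 14 -> -17  <-- first match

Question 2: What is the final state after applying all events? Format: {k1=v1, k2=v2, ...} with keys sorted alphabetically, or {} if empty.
  after event 1 (t=4: INC y by 4): {y=4}
  after event 2 (t=9: INC z by 14): {y=4, z=14}
  after event 3 (t=10: SET z = -17): {y=4, z=-17}
  after event 4 (t=19: DEC z by 6): {y=4, z=-23}
  after event 5 (t=25: SET y = 36): {y=36, z=-23}
  after event 6 (t=26: INC z by 9): {y=36, z=-14}
  after event 7 (t=28: SET y = 4): {y=4, z=-14}
  after event 8 (t=36: SET z = 30): {y=4, z=30}
  after event 9 (t=37: DEC z by 4): {y=4, z=26}
  after event 10 (t=41: DEL x): {y=4, z=26}

Answer: {y=4, z=26}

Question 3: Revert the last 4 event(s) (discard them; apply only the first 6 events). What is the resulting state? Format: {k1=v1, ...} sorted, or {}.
Answer: {y=36, z=-14}

Derivation:
Keep first 6 events (discard last 4):
  after event 1 (t=4: INC y by 4): {y=4}
  after event 2 (t=9: INC z by 14): {y=4, z=14}
  after event 3 (t=10: SET z = -17): {y=4, z=-17}
  after event 4 (t=19: DEC z by 6): {y=4, z=-23}
  after event 5 (t=25: SET y = 36): {y=36, z=-23}
  after event 6 (t=26: INC z by 9): {y=36, z=-14}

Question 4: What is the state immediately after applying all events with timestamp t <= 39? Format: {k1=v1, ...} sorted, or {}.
Apply events with t <= 39 (9 events):
  after event 1 (t=4: INC y by 4): {y=4}
  after event 2 (t=9: INC z by 14): {y=4, z=14}
  after event 3 (t=10: SET z = -17): {y=4, z=-17}
  after event 4 (t=19: DEC z by 6): {y=4, z=-23}
  after event 5 (t=25: SET y = 36): {y=36, z=-23}
  after event 6 (t=26: INC z by 9): {y=36, z=-14}
  after event 7 (t=28: SET y = 4): {y=4, z=-14}
  after event 8 (t=36: SET z = 30): {y=4, z=30}
  after event 9 (t=37: DEC z by 4): {y=4, z=26}

Answer: {y=4, z=26}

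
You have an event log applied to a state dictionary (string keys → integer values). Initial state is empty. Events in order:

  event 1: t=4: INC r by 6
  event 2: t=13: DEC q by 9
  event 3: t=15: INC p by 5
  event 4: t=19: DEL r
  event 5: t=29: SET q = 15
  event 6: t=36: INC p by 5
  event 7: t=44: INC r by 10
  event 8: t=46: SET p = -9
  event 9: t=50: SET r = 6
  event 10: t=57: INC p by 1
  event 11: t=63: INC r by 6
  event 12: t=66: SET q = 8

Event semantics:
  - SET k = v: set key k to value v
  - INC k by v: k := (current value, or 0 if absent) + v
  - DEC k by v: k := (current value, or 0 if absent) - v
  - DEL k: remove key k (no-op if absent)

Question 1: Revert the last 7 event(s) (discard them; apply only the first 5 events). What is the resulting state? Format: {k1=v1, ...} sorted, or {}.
Answer: {p=5, q=15}

Derivation:
Keep first 5 events (discard last 7):
  after event 1 (t=4: INC r by 6): {r=6}
  after event 2 (t=13: DEC q by 9): {q=-9, r=6}
  after event 3 (t=15: INC p by 5): {p=5, q=-9, r=6}
  after event 4 (t=19: DEL r): {p=5, q=-9}
  after event 5 (t=29: SET q = 15): {p=5, q=15}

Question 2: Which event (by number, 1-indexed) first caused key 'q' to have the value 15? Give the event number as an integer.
Looking for first event where q becomes 15:
  event 2: q = -9
  event 3: q = -9
  event 4: q = -9
  event 5: q -9 -> 15  <-- first match

Answer: 5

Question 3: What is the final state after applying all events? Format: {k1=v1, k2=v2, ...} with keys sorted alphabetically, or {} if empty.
  after event 1 (t=4: INC r by 6): {r=6}
  after event 2 (t=13: DEC q by 9): {q=-9, r=6}
  after event 3 (t=15: INC p by 5): {p=5, q=-9, r=6}
  after event 4 (t=19: DEL r): {p=5, q=-9}
  after event 5 (t=29: SET q = 15): {p=5, q=15}
  after event 6 (t=36: INC p by 5): {p=10, q=15}
  after event 7 (t=44: INC r by 10): {p=10, q=15, r=10}
  after event 8 (t=46: SET p = -9): {p=-9, q=15, r=10}
  after event 9 (t=50: SET r = 6): {p=-9, q=15, r=6}
  after event 10 (t=57: INC p by 1): {p=-8, q=15, r=6}
  after event 11 (t=63: INC r by 6): {p=-8, q=15, r=12}
  after event 12 (t=66: SET q = 8): {p=-8, q=8, r=12}

Answer: {p=-8, q=8, r=12}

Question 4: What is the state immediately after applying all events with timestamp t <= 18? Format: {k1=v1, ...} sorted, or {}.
Apply events with t <= 18 (3 events):
  after event 1 (t=4: INC r by 6): {r=6}
  after event 2 (t=13: DEC q by 9): {q=-9, r=6}
  after event 3 (t=15: INC p by 5): {p=5, q=-9, r=6}

Answer: {p=5, q=-9, r=6}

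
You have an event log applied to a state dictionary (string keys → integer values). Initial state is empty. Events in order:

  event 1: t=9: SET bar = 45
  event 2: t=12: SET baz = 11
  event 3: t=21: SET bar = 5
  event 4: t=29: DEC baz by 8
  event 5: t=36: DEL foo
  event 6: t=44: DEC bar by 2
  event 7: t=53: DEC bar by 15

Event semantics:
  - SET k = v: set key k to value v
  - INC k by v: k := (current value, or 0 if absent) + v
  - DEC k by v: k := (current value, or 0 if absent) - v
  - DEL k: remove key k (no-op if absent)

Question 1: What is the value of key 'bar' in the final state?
Answer: -12

Derivation:
Track key 'bar' through all 7 events:
  event 1 (t=9: SET bar = 45): bar (absent) -> 45
  event 2 (t=12: SET baz = 11): bar unchanged
  event 3 (t=21: SET bar = 5): bar 45 -> 5
  event 4 (t=29: DEC baz by 8): bar unchanged
  event 5 (t=36: DEL foo): bar unchanged
  event 6 (t=44: DEC bar by 2): bar 5 -> 3
  event 7 (t=53: DEC bar by 15): bar 3 -> -12
Final: bar = -12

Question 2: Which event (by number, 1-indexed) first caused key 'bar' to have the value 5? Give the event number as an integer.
Looking for first event where bar becomes 5:
  event 1: bar = 45
  event 2: bar = 45
  event 3: bar 45 -> 5  <-- first match

Answer: 3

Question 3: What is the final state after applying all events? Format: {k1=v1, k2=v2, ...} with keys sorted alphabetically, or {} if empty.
  after event 1 (t=9: SET bar = 45): {bar=45}
  after event 2 (t=12: SET baz = 11): {bar=45, baz=11}
  after event 3 (t=21: SET bar = 5): {bar=5, baz=11}
  after event 4 (t=29: DEC baz by 8): {bar=5, baz=3}
  after event 5 (t=36: DEL foo): {bar=5, baz=3}
  after event 6 (t=44: DEC bar by 2): {bar=3, baz=3}
  after event 7 (t=53: DEC bar by 15): {bar=-12, baz=3}

Answer: {bar=-12, baz=3}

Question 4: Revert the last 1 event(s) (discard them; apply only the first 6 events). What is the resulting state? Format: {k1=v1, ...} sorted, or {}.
Answer: {bar=3, baz=3}

Derivation:
Keep first 6 events (discard last 1):
  after event 1 (t=9: SET bar = 45): {bar=45}
  after event 2 (t=12: SET baz = 11): {bar=45, baz=11}
  after event 3 (t=21: SET bar = 5): {bar=5, baz=11}
  after event 4 (t=29: DEC baz by 8): {bar=5, baz=3}
  after event 5 (t=36: DEL foo): {bar=5, baz=3}
  after event 6 (t=44: DEC bar by 2): {bar=3, baz=3}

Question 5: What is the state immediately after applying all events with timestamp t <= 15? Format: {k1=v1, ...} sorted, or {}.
Answer: {bar=45, baz=11}

Derivation:
Apply events with t <= 15 (2 events):
  after event 1 (t=9: SET bar = 45): {bar=45}
  after event 2 (t=12: SET baz = 11): {bar=45, baz=11}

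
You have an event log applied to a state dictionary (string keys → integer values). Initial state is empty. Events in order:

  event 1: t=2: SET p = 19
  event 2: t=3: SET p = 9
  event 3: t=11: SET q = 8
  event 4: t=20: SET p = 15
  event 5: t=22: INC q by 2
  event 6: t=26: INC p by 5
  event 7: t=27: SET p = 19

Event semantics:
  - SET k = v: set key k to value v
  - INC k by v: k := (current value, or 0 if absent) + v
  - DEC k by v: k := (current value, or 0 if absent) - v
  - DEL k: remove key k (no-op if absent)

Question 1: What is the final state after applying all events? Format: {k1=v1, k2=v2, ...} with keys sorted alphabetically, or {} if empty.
Answer: {p=19, q=10}

Derivation:
  after event 1 (t=2: SET p = 19): {p=19}
  after event 2 (t=3: SET p = 9): {p=9}
  after event 3 (t=11: SET q = 8): {p=9, q=8}
  after event 4 (t=20: SET p = 15): {p=15, q=8}
  after event 5 (t=22: INC q by 2): {p=15, q=10}
  after event 6 (t=26: INC p by 5): {p=20, q=10}
  after event 7 (t=27: SET p = 19): {p=19, q=10}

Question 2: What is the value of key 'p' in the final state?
Track key 'p' through all 7 events:
  event 1 (t=2: SET p = 19): p (absent) -> 19
  event 2 (t=3: SET p = 9): p 19 -> 9
  event 3 (t=11: SET q = 8): p unchanged
  event 4 (t=20: SET p = 15): p 9 -> 15
  event 5 (t=22: INC q by 2): p unchanged
  event 6 (t=26: INC p by 5): p 15 -> 20
  event 7 (t=27: SET p = 19): p 20 -> 19
Final: p = 19

Answer: 19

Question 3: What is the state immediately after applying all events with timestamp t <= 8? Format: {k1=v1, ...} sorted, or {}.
Apply events with t <= 8 (2 events):
  after event 1 (t=2: SET p = 19): {p=19}
  after event 2 (t=3: SET p = 9): {p=9}

Answer: {p=9}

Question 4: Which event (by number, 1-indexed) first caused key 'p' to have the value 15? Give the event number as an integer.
Looking for first event where p becomes 15:
  event 1: p = 19
  event 2: p = 9
  event 3: p = 9
  event 4: p 9 -> 15  <-- first match

Answer: 4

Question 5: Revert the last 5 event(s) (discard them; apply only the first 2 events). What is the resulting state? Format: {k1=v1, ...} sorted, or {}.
Answer: {p=9}

Derivation:
Keep first 2 events (discard last 5):
  after event 1 (t=2: SET p = 19): {p=19}
  after event 2 (t=3: SET p = 9): {p=9}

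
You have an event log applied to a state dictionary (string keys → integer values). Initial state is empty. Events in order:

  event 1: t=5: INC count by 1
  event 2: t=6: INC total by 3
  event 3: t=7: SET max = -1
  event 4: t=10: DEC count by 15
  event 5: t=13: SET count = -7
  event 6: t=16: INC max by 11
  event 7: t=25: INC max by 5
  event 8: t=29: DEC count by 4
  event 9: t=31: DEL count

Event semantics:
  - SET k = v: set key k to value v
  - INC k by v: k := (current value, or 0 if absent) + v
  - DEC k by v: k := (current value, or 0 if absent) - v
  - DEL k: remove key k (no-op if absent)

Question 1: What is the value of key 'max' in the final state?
Track key 'max' through all 9 events:
  event 1 (t=5: INC count by 1): max unchanged
  event 2 (t=6: INC total by 3): max unchanged
  event 3 (t=7: SET max = -1): max (absent) -> -1
  event 4 (t=10: DEC count by 15): max unchanged
  event 5 (t=13: SET count = -7): max unchanged
  event 6 (t=16: INC max by 11): max -1 -> 10
  event 7 (t=25: INC max by 5): max 10 -> 15
  event 8 (t=29: DEC count by 4): max unchanged
  event 9 (t=31: DEL count): max unchanged
Final: max = 15

Answer: 15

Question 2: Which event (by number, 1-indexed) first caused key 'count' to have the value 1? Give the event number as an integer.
Looking for first event where count becomes 1:
  event 1: count (absent) -> 1  <-- first match

Answer: 1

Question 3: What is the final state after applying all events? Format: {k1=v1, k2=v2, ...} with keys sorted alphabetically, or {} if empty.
Answer: {max=15, total=3}

Derivation:
  after event 1 (t=5: INC count by 1): {count=1}
  after event 2 (t=6: INC total by 3): {count=1, total=3}
  after event 3 (t=7: SET max = -1): {count=1, max=-1, total=3}
  after event 4 (t=10: DEC count by 15): {count=-14, max=-1, total=3}
  after event 5 (t=13: SET count = -7): {count=-7, max=-1, total=3}
  after event 6 (t=16: INC max by 11): {count=-7, max=10, total=3}
  after event 7 (t=25: INC max by 5): {count=-7, max=15, total=3}
  after event 8 (t=29: DEC count by 4): {count=-11, max=15, total=3}
  after event 9 (t=31: DEL count): {max=15, total=3}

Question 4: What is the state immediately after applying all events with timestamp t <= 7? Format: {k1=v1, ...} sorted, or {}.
Answer: {count=1, max=-1, total=3}

Derivation:
Apply events with t <= 7 (3 events):
  after event 1 (t=5: INC count by 1): {count=1}
  after event 2 (t=6: INC total by 3): {count=1, total=3}
  after event 3 (t=7: SET max = -1): {count=1, max=-1, total=3}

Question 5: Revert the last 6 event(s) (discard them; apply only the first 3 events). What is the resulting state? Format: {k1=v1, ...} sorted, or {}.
Answer: {count=1, max=-1, total=3}

Derivation:
Keep first 3 events (discard last 6):
  after event 1 (t=5: INC count by 1): {count=1}
  after event 2 (t=6: INC total by 3): {count=1, total=3}
  after event 3 (t=7: SET max = -1): {count=1, max=-1, total=3}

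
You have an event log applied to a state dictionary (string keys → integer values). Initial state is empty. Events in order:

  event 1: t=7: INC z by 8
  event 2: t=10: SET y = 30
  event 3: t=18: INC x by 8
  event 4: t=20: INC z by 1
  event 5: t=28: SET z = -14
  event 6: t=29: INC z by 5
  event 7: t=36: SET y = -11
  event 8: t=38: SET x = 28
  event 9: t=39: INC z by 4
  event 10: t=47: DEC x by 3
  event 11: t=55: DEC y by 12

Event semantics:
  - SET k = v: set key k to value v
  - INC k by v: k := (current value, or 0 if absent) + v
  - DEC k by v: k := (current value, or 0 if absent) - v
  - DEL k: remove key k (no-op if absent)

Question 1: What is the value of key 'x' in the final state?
Track key 'x' through all 11 events:
  event 1 (t=7: INC z by 8): x unchanged
  event 2 (t=10: SET y = 30): x unchanged
  event 3 (t=18: INC x by 8): x (absent) -> 8
  event 4 (t=20: INC z by 1): x unchanged
  event 5 (t=28: SET z = -14): x unchanged
  event 6 (t=29: INC z by 5): x unchanged
  event 7 (t=36: SET y = -11): x unchanged
  event 8 (t=38: SET x = 28): x 8 -> 28
  event 9 (t=39: INC z by 4): x unchanged
  event 10 (t=47: DEC x by 3): x 28 -> 25
  event 11 (t=55: DEC y by 12): x unchanged
Final: x = 25

Answer: 25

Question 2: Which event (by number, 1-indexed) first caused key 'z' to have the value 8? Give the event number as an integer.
Looking for first event where z becomes 8:
  event 1: z (absent) -> 8  <-- first match

Answer: 1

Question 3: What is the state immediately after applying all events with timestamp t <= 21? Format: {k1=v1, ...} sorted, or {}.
Apply events with t <= 21 (4 events):
  after event 1 (t=7: INC z by 8): {z=8}
  after event 2 (t=10: SET y = 30): {y=30, z=8}
  after event 3 (t=18: INC x by 8): {x=8, y=30, z=8}
  after event 4 (t=20: INC z by 1): {x=8, y=30, z=9}

Answer: {x=8, y=30, z=9}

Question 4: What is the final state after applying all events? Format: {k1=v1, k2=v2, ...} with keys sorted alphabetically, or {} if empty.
  after event 1 (t=7: INC z by 8): {z=8}
  after event 2 (t=10: SET y = 30): {y=30, z=8}
  after event 3 (t=18: INC x by 8): {x=8, y=30, z=8}
  after event 4 (t=20: INC z by 1): {x=8, y=30, z=9}
  after event 5 (t=28: SET z = -14): {x=8, y=30, z=-14}
  after event 6 (t=29: INC z by 5): {x=8, y=30, z=-9}
  after event 7 (t=36: SET y = -11): {x=8, y=-11, z=-9}
  after event 8 (t=38: SET x = 28): {x=28, y=-11, z=-9}
  after event 9 (t=39: INC z by 4): {x=28, y=-11, z=-5}
  after event 10 (t=47: DEC x by 3): {x=25, y=-11, z=-5}
  after event 11 (t=55: DEC y by 12): {x=25, y=-23, z=-5}

Answer: {x=25, y=-23, z=-5}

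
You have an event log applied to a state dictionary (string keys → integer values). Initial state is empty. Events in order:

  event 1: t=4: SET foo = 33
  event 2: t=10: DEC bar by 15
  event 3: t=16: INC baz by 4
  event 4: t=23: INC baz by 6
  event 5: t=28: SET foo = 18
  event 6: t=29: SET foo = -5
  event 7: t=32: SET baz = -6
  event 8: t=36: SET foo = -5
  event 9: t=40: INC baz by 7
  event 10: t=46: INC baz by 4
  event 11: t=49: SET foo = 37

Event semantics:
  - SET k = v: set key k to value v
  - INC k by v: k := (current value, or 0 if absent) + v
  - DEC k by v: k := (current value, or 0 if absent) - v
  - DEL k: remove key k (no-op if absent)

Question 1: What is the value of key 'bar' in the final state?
Answer: -15

Derivation:
Track key 'bar' through all 11 events:
  event 1 (t=4: SET foo = 33): bar unchanged
  event 2 (t=10: DEC bar by 15): bar (absent) -> -15
  event 3 (t=16: INC baz by 4): bar unchanged
  event 4 (t=23: INC baz by 6): bar unchanged
  event 5 (t=28: SET foo = 18): bar unchanged
  event 6 (t=29: SET foo = -5): bar unchanged
  event 7 (t=32: SET baz = -6): bar unchanged
  event 8 (t=36: SET foo = -5): bar unchanged
  event 9 (t=40: INC baz by 7): bar unchanged
  event 10 (t=46: INC baz by 4): bar unchanged
  event 11 (t=49: SET foo = 37): bar unchanged
Final: bar = -15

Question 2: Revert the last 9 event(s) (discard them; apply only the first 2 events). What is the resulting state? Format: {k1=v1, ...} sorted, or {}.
Answer: {bar=-15, foo=33}

Derivation:
Keep first 2 events (discard last 9):
  after event 1 (t=4: SET foo = 33): {foo=33}
  after event 2 (t=10: DEC bar by 15): {bar=-15, foo=33}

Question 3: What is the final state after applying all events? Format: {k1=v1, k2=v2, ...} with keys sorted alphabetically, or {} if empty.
  after event 1 (t=4: SET foo = 33): {foo=33}
  after event 2 (t=10: DEC bar by 15): {bar=-15, foo=33}
  after event 3 (t=16: INC baz by 4): {bar=-15, baz=4, foo=33}
  after event 4 (t=23: INC baz by 6): {bar=-15, baz=10, foo=33}
  after event 5 (t=28: SET foo = 18): {bar=-15, baz=10, foo=18}
  after event 6 (t=29: SET foo = -5): {bar=-15, baz=10, foo=-5}
  after event 7 (t=32: SET baz = -6): {bar=-15, baz=-6, foo=-5}
  after event 8 (t=36: SET foo = -5): {bar=-15, baz=-6, foo=-5}
  after event 9 (t=40: INC baz by 7): {bar=-15, baz=1, foo=-5}
  after event 10 (t=46: INC baz by 4): {bar=-15, baz=5, foo=-5}
  after event 11 (t=49: SET foo = 37): {bar=-15, baz=5, foo=37}

Answer: {bar=-15, baz=5, foo=37}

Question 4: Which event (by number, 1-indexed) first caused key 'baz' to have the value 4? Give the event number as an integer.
Looking for first event where baz becomes 4:
  event 3: baz (absent) -> 4  <-- first match

Answer: 3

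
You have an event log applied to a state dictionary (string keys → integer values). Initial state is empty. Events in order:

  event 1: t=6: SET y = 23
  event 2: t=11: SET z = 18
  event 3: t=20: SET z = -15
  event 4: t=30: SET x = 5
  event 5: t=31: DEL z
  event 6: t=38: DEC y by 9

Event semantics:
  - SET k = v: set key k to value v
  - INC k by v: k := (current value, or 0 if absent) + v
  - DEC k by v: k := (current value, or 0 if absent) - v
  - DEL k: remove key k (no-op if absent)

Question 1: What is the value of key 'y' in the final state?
Answer: 14

Derivation:
Track key 'y' through all 6 events:
  event 1 (t=6: SET y = 23): y (absent) -> 23
  event 2 (t=11: SET z = 18): y unchanged
  event 3 (t=20: SET z = -15): y unchanged
  event 4 (t=30: SET x = 5): y unchanged
  event 5 (t=31: DEL z): y unchanged
  event 6 (t=38: DEC y by 9): y 23 -> 14
Final: y = 14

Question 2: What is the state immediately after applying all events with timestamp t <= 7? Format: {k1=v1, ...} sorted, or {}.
Answer: {y=23}

Derivation:
Apply events with t <= 7 (1 events):
  after event 1 (t=6: SET y = 23): {y=23}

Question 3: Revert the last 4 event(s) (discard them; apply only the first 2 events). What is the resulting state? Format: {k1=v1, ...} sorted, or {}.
Keep first 2 events (discard last 4):
  after event 1 (t=6: SET y = 23): {y=23}
  after event 2 (t=11: SET z = 18): {y=23, z=18}

Answer: {y=23, z=18}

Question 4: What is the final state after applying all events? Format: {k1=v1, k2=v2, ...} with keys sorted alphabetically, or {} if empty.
  after event 1 (t=6: SET y = 23): {y=23}
  after event 2 (t=11: SET z = 18): {y=23, z=18}
  after event 3 (t=20: SET z = -15): {y=23, z=-15}
  after event 4 (t=30: SET x = 5): {x=5, y=23, z=-15}
  after event 5 (t=31: DEL z): {x=5, y=23}
  after event 6 (t=38: DEC y by 9): {x=5, y=14}

Answer: {x=5, y=14}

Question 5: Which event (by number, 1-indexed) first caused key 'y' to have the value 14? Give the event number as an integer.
Answer: 6

Derivation:
Looking for first event where y becomes 14:
  event 1: y = 23
  event 2: y = 23
  event 3: y = 23
  event 4: y = 23
  event 5: y = 23
  event 6: y 23 -> 14  <-- first match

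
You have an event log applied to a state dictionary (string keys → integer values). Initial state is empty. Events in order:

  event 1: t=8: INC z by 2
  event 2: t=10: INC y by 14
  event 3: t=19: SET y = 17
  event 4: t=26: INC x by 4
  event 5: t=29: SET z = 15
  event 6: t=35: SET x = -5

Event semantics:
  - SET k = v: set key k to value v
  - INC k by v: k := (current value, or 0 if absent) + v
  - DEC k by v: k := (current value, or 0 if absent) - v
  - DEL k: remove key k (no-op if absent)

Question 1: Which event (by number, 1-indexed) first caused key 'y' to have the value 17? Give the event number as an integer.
Looking for first event where y becomes 17:
  event 2: y = 14
  event 3: y 14 -> 17  <-- first match

Answer: 3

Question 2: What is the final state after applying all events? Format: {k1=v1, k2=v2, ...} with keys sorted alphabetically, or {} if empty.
Answer: {x=-5, y=17, z=15}

Derivation:
  after event 1 (t=8: INC z by 2): {z=2}
  after event 2 (t=10: INC y by 14): {y=14, z=2}
  after event 3 (t=19: SET y = 17): {y=17, z=2}
  after event 4 (t=26: INC x by 4): {x=4, y=17, z=2}
  after event 5 (t=29: SET z = 15): {x=4, y=17, z=15}
  after event 6 (t=35: SET x = -5): {x=-5, y=17, z=15}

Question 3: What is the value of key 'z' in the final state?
Track key 'z' through all 6 events:
  event 1 (t=8: INC z by 2): z (absent) -> 2
  event 2 (t=10: INC y by 14): z unchanged
  event 3 (t=19: SET y = 17): z unchanged
  event 4 (t=26: INC x by 4): z unchanged
  event 5 (t=29: SET z = 15): z 2 -> 15
  event 6 (t=35: SET x = -5): z unchanged
Final: z = 15

Answer: 15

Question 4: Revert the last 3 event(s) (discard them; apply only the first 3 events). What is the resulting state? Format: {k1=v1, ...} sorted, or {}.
Keep first 3 events (discard last 3):
  after event 1 (t=8: INC z by 2): {z=2}
  after event 2 (t=10: INC y by 14): {y=14, z=2}
  after event 3 (t=19: SET y = 17): {y=17, z=2}

Answer: {y=17, z=2}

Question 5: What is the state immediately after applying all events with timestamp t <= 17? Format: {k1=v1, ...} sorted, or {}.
Answer: {y=14, z=2}

Derivation:
Apply events with t <= 17 (2 events):
  after event 1 (t=8: INC z by 2): {z=2}
  after event 2 (t=10: INC y by 14): {y=14, z=2}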